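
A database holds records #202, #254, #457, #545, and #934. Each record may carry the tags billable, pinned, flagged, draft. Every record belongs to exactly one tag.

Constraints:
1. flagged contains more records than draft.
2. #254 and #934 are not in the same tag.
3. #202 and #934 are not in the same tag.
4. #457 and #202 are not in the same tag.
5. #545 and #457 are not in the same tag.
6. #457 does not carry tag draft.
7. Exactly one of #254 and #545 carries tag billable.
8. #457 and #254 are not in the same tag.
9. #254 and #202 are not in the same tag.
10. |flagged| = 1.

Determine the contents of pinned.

pinned = {#457, #934}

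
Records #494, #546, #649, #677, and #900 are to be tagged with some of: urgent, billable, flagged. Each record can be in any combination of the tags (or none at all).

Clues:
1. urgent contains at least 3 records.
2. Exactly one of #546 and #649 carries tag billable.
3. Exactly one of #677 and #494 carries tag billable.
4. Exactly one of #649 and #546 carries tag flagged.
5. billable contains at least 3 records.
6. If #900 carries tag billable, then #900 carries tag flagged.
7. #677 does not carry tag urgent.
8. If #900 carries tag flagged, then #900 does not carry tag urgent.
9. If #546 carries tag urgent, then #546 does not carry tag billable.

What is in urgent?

urgent = {#494, #546, #649}

From (7): #677 ∉ urgent.
Suppose #494 ∉ urgent: no assignment then satisfies all the clues, so #494 ∈ urgent.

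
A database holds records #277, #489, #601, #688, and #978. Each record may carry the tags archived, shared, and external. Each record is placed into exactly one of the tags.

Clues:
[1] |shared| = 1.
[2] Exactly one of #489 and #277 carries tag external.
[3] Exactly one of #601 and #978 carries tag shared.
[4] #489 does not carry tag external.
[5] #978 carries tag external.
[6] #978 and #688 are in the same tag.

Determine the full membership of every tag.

archived = {#489}; shared = {#601}; external = {#277, #688, #978}

From (4): #489 ∉ external.
From (5): #978 ∈ external.
(2) (exactly one): #277 ∈ external.
(3) (exactly one): #601 ∈ shared.
(6): #688 matches #978: #688 ∉ archived.
(6): #688 matches #978: #688 ∉ shared.
(6): #688 matches #978: #688 ∈ external.
(1): shared already has 1, so the rest are out.
Only one tag left: #489 ∈ archived.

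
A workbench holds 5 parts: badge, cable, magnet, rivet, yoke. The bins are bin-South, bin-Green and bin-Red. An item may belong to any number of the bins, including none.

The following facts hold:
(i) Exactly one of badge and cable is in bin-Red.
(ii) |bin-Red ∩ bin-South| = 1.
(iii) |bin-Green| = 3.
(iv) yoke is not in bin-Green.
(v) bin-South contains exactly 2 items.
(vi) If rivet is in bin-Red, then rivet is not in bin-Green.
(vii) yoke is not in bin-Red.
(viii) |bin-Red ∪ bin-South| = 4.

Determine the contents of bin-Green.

bin-Green = {badge, cable, magnet}

From (iv): yoke ∉ bin-Green.
From (vii): yoke ∉ bin-Red.
Suppose badge ∉ bin-Green: no assignment then satisfies all the clues, so badge ∈ bin-Green.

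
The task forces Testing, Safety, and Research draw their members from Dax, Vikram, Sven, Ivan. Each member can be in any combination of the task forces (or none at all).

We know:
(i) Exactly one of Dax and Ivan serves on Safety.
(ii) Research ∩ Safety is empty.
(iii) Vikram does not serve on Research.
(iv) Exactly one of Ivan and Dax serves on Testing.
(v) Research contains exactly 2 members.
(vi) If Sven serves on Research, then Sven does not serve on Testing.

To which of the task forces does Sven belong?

Sven: Research

From (iii): Vikram ∉ Research.
Suppose Sven ∈ Testing: no assignment then satisfies all the clues, so Sven ∉ Testing.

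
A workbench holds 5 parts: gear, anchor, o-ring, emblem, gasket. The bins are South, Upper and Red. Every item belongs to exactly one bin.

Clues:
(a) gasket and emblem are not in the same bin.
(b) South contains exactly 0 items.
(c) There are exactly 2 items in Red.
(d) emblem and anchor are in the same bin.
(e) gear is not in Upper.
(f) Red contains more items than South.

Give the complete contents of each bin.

South = {}; Upper = {anchor, emblem, o-ring}; Red = {gasket, gear}

From (e): gear ∉ Upper.
(b): South already has 0, so the rest are out.
Only one bin left: gear ∈ Red.
Suppose anchor ∉ Upper: no assignment then satisfies all the clues, so anchor ∈ Upper.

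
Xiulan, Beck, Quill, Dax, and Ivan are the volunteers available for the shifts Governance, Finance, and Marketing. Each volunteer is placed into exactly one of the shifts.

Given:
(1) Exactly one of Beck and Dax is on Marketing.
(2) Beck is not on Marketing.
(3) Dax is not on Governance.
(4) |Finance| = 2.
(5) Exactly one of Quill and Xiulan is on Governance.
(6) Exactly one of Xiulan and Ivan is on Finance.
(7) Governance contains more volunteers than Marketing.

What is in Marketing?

Marketing = {Dax}

From (2): Beck ∉ Marketing.
From (3): Dax ∉ Governance.
(1) (exactly one): Dax ∈ Marketing.
Suppose Xiulan ∈ Marketing: no assignment then satisfies all the clues, so Xiulan ∉ Marketing.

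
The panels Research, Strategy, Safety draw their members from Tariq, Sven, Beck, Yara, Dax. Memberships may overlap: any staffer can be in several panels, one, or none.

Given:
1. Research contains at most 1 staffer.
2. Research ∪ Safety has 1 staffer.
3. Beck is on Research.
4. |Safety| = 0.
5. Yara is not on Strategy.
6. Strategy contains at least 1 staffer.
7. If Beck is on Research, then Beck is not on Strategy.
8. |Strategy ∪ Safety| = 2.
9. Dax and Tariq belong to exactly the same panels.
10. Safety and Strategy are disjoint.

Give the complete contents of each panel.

Research = {Beck}; Strategy = {Dax, Tariq}; Safety = {}

From (3): Beck ∈ Research.
From (5): Yara ∉ Strategy.
(1): Research already has 1, so the rest are out.
(4): Safety already has 0, so the rest are out.
(7): Beck ∉ Strategy.
Suppose Tariq ∉ Strategy: no assignment then satisfies all the clues, so Tariq ∈ Strategy.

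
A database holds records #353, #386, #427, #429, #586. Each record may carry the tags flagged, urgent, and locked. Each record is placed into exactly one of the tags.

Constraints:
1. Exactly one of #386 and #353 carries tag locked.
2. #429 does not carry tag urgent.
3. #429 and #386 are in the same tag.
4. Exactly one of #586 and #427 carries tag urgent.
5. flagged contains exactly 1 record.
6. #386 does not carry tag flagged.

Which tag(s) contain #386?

#386: locked

From (2): #429 ∉ urgent.
From (6): #386 ∉ flagged.
(3): #429 matches #386: #429 ∉ flagged.
(3): #386 matches #429: #386 ∉ urgent.
Only one tag left: #386 ∈ locked.
Only one tag left: #429 ∈ locked.
(1) (exactly one): #353 ∉ locked.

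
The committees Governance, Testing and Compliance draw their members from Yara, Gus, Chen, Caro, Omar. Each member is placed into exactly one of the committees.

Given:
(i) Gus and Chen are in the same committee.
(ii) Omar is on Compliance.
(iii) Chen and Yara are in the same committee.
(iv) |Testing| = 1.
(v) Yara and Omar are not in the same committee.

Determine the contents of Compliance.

Compliance = {Omar}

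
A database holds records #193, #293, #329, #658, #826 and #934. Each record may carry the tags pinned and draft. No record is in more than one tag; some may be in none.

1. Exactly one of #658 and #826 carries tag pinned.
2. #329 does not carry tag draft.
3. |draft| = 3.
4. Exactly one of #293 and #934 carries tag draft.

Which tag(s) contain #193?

#193: draft

From (2): #329 ∉ draft.
Suppose #193 ∈ pinned: no assignment then satisfies all the clues, so #193 ∉ pinned.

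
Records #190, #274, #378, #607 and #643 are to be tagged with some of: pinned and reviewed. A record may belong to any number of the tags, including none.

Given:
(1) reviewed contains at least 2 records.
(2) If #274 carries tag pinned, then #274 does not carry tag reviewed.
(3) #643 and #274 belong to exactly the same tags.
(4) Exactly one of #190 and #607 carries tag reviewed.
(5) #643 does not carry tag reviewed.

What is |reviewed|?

2

From (5): #643 ∉ reviewed.
(3): #274 matches #643: #274 ∉ reviewed.
Suppose #378 ∉ reviewed: no assignment then satisfies all the clues, so #378 ∈ reviewed.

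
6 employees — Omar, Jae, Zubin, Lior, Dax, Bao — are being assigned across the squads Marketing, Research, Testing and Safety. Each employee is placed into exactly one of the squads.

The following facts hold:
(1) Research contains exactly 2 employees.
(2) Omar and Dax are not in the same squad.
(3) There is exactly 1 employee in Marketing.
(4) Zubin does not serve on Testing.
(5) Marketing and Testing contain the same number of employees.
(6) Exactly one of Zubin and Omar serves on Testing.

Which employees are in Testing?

Testing = {Omar}

From (4): Zubin ∉ Testing.
(6) (exactly one): Omar ∈ Testing.
(2): Dax ∉ Testing.
Suppose Jae ∈ Testing: no assignment then satisfies all the clues, so Jae ∉ Testing.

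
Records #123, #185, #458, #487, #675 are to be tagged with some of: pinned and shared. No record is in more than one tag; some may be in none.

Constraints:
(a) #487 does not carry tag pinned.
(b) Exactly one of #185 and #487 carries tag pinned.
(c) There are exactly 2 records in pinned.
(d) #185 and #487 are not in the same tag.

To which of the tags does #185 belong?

#185: pinned

From (a): #487 ∉ pinned.
(b) (exactly one): #185 ∈ pinned.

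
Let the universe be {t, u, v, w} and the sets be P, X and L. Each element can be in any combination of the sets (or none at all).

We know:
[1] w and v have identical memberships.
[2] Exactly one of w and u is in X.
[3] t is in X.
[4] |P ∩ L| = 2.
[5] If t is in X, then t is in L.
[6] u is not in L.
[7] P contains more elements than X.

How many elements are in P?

3

From (3): t ∈ X.
From (6): u ∉ L.
(5): t ∈ L.
Suppose t ∈ P: no assignment then satisfies all the clues, so t ∉ P.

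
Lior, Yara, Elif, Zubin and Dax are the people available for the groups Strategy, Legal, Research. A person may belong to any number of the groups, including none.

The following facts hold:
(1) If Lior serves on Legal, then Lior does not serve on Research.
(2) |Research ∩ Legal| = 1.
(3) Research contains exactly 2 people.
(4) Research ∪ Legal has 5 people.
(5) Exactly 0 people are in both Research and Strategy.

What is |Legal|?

4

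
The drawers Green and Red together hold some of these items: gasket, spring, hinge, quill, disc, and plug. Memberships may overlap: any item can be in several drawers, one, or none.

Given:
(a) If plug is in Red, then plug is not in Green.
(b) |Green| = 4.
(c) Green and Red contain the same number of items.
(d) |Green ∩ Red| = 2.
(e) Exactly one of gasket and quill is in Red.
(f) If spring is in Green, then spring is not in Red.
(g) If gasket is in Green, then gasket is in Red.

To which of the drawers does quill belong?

quill: Green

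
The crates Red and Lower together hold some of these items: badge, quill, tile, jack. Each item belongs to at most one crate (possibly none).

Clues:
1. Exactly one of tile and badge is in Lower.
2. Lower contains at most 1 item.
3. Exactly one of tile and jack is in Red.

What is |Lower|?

1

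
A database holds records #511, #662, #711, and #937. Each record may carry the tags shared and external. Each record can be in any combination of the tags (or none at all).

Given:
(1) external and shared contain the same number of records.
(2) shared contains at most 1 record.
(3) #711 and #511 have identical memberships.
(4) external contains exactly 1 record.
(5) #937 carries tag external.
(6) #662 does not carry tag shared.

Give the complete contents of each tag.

shared = {#937}; external = {#937}

From (5): #937 ∈ external.
From (6): #662 ∉ shared.
(4): external already has 1, so the rest are out.
Suppose #511 ∈ shared: no assignment then satisfies all the clues, so #511 ∉ shared.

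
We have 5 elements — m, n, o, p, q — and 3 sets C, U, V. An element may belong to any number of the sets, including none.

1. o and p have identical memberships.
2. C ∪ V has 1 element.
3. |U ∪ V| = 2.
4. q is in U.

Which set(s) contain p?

From (4): q ∈ U.
Suppose p ∈ C: no assignment then satisfies all the clues, so p ∉ C.

p: none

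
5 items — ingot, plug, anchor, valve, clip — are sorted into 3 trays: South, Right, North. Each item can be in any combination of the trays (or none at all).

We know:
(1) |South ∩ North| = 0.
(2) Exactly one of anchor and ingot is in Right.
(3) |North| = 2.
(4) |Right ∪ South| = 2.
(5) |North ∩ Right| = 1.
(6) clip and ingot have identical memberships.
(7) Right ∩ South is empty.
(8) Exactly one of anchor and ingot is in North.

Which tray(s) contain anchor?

anchor: North, Right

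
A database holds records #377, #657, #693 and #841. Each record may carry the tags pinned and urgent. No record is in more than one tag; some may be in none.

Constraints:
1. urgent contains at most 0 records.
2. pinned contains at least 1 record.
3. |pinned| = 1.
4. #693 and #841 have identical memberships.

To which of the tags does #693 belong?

(1): urgent already has 0, so the rest are out.
Suppose #693 ∈ pinned: no assignment then satisfies all the clues, so #693 ∉ pinned.

#693: none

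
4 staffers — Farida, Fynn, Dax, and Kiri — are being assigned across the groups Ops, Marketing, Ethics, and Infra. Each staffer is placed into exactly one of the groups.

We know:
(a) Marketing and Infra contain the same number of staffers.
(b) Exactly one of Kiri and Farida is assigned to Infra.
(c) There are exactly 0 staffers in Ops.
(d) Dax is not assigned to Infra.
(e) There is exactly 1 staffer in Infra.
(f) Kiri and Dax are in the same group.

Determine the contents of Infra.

Infra = {Farida}

From (d): Dax ∉ Infra.
(c): Ops already has 0, so the rest are out.
(f): Kiri matches Dax: Kiri ∉ Infra.
(b) (exactly one): Farida ∈ Infra.
(e): Infra already has 1, so the rest are out.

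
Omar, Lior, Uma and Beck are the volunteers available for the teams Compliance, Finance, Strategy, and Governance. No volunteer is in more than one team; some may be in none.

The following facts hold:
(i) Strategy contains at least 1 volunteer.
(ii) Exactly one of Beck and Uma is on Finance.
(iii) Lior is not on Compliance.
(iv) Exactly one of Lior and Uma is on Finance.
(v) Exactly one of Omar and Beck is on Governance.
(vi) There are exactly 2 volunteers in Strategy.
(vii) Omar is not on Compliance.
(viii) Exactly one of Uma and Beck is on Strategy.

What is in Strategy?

Strategy = {Beck, Lior}

From (iii): Lior ∉ Compliance.
From (vii): Omar ∉ Compliance.
Suppose Omar ∈ Strategy: no assignment then satisfies all the clues, so Omar ∉ Strategy.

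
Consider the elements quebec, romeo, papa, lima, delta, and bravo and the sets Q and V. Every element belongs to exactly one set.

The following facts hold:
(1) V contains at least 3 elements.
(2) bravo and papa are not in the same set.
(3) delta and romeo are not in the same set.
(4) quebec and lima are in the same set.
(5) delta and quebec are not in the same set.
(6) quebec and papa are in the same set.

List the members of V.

V = {lima, papa, quebec, romeo}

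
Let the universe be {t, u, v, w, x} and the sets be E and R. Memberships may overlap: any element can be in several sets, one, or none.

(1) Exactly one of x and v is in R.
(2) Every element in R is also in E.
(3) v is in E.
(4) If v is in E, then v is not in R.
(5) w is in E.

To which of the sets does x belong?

From (3): v ∈ E.
From (5): w ∈ E.
(4): v ∉ R.
(1) (exactly one): x ∈ R.
(2) with x ∈ R: x ∈ E.

x: E, R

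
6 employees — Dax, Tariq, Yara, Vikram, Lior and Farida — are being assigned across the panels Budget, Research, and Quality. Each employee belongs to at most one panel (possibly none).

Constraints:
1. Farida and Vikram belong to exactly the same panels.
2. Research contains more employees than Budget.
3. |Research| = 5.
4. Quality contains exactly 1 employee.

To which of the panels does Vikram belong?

Vikram: Research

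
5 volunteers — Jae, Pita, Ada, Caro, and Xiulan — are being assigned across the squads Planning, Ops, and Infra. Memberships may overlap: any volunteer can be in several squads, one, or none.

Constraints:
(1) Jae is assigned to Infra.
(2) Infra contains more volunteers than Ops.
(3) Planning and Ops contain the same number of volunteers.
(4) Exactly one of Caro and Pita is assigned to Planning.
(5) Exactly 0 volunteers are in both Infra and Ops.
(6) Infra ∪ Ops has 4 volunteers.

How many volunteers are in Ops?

1

From (1): Jae ∈ Infra.
Suppose Jae ∈ Planning: no assignment then satisfies all the clues, so Jae ∉ Planning.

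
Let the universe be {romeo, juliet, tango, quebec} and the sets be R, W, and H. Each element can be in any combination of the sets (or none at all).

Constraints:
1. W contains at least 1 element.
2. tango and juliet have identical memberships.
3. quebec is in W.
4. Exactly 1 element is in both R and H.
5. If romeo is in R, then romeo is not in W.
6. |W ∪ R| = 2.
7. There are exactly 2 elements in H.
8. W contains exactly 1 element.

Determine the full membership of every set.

R = {romeo}; W = {quebec}; H = {quebec, romeo}

From (3): quebec ∈ W.
(8): W already has 1, so the rest are out.
Suppose romeo ∉ R: no assignment then satisfies all the clues, so romeo ∈ R.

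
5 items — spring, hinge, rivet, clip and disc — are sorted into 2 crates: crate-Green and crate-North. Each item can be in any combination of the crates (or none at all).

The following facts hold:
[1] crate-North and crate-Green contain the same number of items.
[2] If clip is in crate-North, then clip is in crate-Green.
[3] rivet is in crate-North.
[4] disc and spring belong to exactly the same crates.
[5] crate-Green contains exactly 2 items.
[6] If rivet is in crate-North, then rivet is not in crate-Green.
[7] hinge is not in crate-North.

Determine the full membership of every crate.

crate-Green = {clip, hinge}; crate-North = {clip, rivet}

From (3): rivet ∈ crate-North.
From (7): hinge ∉ crate-North.
(6): rivet ∉ crate-Green.
Suppose spring ∈ crate-Green: no assignment then satisfies all the clues, so spring ∉ crate-Green.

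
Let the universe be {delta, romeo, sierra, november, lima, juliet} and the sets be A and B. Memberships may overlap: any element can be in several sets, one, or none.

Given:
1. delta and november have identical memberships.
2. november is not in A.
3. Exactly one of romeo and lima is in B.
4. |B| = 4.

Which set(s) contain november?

november: B

From (2): november ∉ A.
(1): delta matches november: delta ∉ A.
Suppose november ∉ B: no assignment then satisfies all the clues, so november ∈ B.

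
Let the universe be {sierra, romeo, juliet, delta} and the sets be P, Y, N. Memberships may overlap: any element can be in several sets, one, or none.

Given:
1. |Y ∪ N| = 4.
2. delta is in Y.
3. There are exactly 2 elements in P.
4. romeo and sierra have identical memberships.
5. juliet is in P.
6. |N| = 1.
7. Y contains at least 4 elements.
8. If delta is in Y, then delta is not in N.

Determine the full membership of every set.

P = {delta, juliet}; Y = {delta, juliet, romeo, sierra}; N = {juliet}

From (2): delta ∈ Y.
From (5): juliet ∈ P.
(7): only 4 candidates remain for Y, so all are in.
(8): delta ∉ N.
Suppose sierra ∈ P: no assignment then satisfies all the clues, so sierra ∉ P.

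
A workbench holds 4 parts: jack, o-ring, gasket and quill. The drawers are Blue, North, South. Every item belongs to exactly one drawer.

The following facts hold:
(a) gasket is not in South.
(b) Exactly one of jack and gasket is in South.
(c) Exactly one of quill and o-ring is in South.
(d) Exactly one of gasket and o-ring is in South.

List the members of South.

South = {jack, o-ring}

From (a): gasket ∉ South.
(b) (exactly one): jack ∈ South.
(d) (exactly one): o-ring ∈ South.
(c) (exactly one): quill ∉ South.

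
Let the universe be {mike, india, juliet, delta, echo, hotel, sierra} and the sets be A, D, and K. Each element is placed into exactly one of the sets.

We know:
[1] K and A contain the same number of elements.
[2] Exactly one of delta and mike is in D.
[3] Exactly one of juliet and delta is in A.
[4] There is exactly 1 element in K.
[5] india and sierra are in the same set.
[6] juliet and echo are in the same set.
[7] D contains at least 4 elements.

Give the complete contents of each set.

A = {delta}; D = {echo, india, juliet, mike, sierra}; K = {hotel}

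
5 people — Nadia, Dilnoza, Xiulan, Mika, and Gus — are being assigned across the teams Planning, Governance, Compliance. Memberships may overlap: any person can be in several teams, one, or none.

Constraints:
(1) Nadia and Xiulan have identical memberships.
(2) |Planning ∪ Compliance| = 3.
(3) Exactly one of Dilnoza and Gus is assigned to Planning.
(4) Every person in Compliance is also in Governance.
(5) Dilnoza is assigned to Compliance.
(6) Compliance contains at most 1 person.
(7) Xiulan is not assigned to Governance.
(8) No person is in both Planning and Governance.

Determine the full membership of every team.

Planning = {Gus, Mika}; Governance = {Dilnoza}; Compliance = {Dilnoza}

From (5): Dilnoza ∈ Compliance.
From (7): Xiulan ∉ Governance.
(1): Nadia matches Xiulan: Nadia ∉ Governance.
(4) contrapositive: Nadia ∉ Compliance.
(4) with Dilnoza ∈ Compliance: Dilnoza ∈ Governance.
(4) contrapositive: Xiulan ∉ Compliance.
(6): Compliance already has 1, so the rest are out.
(8) (disjoint): Dilnoza ∉ Planning.
(3) (exactly one): Gus ∈ Planning.
(8) (disjoint): Gus ∉ Governance.
Suppose Nadia ∈ Planning: no assignment then satisfies all the clues, so Nadia ∉ Planning.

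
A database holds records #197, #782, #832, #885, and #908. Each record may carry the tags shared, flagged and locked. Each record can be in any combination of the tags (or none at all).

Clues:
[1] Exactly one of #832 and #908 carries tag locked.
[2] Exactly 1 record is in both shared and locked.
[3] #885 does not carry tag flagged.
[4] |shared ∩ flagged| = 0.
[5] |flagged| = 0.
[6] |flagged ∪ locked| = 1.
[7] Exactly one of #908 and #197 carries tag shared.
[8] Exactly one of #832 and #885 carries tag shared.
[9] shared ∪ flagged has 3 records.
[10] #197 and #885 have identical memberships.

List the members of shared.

From (3): #885 ∉ flagged.
(5): flagged already has 0, so the rest are out.
Suppose #197 ∈ shared: no assignment then satisfies all the clues, so #197 ∉ shared.

shared = {#782, #832, #908}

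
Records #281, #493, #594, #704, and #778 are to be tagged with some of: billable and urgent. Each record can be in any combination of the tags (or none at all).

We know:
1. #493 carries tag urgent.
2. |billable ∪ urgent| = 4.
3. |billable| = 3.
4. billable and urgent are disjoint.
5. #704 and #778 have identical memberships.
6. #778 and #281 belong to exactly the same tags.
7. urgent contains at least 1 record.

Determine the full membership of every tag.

billable = {#281, #704, #778}; urgent = {#493}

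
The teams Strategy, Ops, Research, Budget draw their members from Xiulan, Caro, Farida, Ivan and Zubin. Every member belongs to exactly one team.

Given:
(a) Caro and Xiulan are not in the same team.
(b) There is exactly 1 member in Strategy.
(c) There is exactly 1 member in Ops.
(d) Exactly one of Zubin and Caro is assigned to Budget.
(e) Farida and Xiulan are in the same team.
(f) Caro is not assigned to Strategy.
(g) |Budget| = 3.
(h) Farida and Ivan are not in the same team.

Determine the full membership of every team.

Strategy = {Ivan}; Ops = {Caro}; Research = {}; Budget = {Farida, Xiulan, Zubin}

From (f): Caro ∉ Strategy.
Suppose Xiulan ∈ Strategy: no assignment then satisfies all the clues, so Xiulan ∉ Strategy.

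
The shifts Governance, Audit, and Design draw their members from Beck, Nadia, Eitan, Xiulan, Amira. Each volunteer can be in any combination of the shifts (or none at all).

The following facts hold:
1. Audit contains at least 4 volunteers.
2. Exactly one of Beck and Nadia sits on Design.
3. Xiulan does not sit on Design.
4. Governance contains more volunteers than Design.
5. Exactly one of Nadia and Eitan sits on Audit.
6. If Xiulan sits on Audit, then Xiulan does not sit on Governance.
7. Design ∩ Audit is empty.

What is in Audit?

Audit = {Amira, Beck, Eitan, Xiulan}

From (3): Xiulan ∉ Design.
Suppose Beck ∉ Audit: no assignment then satisfies all the clues, so Beck ∈ Audit.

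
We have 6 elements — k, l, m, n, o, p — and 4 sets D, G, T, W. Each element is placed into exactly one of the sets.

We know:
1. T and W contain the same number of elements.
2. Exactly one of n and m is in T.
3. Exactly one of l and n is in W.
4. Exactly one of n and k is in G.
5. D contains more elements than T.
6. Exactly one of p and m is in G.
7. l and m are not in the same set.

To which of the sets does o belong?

o: D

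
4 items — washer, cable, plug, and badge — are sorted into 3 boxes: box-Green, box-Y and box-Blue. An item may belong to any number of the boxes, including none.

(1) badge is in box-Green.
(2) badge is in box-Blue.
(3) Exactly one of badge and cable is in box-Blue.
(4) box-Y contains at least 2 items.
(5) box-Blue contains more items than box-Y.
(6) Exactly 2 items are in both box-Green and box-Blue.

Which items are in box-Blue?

box-Blue = {badge, plug, washer}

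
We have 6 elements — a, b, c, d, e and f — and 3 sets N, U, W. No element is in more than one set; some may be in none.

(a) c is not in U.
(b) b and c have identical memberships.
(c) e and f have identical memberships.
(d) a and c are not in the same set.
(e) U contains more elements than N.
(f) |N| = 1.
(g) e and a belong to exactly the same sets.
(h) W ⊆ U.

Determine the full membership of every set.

N = {d}; U = {a, e, f}; W = {}

From (a): c ∉ U.
(b): b matches c: b ∉ U.
(h) contrapositive: b ∉ W.
(h) contrapositive: c ∉ W.
Suppose a ∈ N: no assignment then satisfies all the clues, so a ∉ N.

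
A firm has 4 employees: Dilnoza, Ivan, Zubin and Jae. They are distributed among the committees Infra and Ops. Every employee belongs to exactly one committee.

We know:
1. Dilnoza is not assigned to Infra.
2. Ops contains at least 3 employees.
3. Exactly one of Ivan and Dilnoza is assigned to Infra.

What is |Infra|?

1

From (1): Dilnoza ∉ Infra.
(3) (exactly one): Ivan ∈ Infra.
Only one committee left: Dilnoza ∈ Ops.
(2): only 3 candidates remain for Ops, so all are in.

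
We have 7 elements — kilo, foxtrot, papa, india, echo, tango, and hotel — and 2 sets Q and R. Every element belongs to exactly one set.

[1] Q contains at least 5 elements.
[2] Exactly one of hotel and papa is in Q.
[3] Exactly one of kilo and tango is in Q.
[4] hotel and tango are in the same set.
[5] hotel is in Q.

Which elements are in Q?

Q = {echo, foxtrot, hotel, india, tango}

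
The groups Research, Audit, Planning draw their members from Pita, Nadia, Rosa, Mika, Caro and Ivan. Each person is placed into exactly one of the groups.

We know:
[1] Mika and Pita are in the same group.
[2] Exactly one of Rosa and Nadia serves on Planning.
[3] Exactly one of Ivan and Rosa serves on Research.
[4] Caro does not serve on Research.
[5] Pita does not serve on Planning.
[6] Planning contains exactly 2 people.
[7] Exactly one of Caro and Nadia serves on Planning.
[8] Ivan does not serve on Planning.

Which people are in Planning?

Planning = {Caro, Rosa}

From (4): Caro ∉ Research.
From (5): Pita ∉ Planning.
From (8): Ivan ∉ Planning.
(1): Mika matches Pita: Mika ∉ Planning.
Suppose Nadia ∈ Planning: no assignment then satisfies all the clues, so Nadia ∉ Planning.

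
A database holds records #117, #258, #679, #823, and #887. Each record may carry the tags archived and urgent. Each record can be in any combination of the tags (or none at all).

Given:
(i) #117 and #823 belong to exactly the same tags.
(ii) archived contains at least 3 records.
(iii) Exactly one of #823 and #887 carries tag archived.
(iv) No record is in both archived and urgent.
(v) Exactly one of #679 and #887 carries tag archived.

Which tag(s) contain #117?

#117: archived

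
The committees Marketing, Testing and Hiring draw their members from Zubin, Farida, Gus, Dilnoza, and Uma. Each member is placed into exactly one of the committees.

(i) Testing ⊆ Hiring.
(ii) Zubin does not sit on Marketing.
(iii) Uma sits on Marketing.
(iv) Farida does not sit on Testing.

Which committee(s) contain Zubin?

Zubin: Hiring

From (ii): Zubin ∉ Marketing.
From (iii): Uma ∈ Marketing.
From (iv): Farida ∉ Testing.
Suppose Zubin ∈ Testing: no assignment then satisfies all the clues, so Zubin ∉ Testing.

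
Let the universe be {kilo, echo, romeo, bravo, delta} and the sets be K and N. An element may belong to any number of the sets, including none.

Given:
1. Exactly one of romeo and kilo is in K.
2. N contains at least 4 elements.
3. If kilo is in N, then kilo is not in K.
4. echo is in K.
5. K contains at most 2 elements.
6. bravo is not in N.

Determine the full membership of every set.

K = {echo, romeo}; N = {delta, echo, kilo, romeo}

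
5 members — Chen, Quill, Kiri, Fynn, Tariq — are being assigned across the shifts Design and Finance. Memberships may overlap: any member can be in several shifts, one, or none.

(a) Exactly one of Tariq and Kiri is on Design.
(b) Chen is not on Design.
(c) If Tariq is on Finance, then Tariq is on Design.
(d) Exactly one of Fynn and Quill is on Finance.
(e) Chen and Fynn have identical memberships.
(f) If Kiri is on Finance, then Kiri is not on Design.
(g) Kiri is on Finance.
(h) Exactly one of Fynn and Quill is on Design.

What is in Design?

From (b): Chen ∉ Design.
From (g): Kiri ∈ Finance.
(e): Fynn matches Chen: Fynn ∉ Design.
(f): Kiri ∉ Design.
(h) (exactly one): Quill ∈ Design.
(a) (exactly one): Tariq ∈ Design.

Design = {Quill, Tariq}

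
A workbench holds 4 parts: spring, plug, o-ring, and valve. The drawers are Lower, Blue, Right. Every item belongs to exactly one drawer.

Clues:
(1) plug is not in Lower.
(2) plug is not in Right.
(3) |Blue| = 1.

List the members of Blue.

Blue = {plug}

From (1): plug ∉ Lower.
From (2): plug ∉ Right.
Only one drawer left: plug ∈ Blue.
(3): Blue already has 1, so the rest are out.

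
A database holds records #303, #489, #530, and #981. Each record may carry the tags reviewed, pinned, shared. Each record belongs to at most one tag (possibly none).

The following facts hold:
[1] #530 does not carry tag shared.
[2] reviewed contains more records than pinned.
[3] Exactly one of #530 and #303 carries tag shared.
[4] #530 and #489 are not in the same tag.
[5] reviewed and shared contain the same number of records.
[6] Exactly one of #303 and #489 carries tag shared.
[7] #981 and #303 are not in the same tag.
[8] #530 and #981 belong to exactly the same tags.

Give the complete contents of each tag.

reviewed = {#489}; pinned = {}; shared = {#303}

From (1): #530 ∉ shared.
(3) (exactly one): #303 ∈ shared.
(6) (exactly one): #489 ∉ shared.
(7): #981 ∉ shared.
Suppose #489 ∉ reviewed: no assignment then satisfies all the clues, so #489 ∈ reviewed.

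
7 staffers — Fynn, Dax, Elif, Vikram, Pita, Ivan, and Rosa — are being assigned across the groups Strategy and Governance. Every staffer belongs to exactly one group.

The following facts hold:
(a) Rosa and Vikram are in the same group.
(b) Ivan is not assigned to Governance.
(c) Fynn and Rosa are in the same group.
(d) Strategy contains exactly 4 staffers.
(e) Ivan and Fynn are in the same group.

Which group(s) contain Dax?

Dax: Governance

From (b): Ivan ∉ Governance.
(e): Fynn matches Ivan: Fynn ∉ Governance.
Only one group left: Fynn ∈ Strategy.
Only one group left: Ivan ∈ Strategy.
(c): Rosa matches Fynn: Rosa ∈ Strategy.
(a): Vikram matches Rosa: Vikram ∈ Strategy.
(d): Strategy already has 4, so the rest are out.
Only one group left: Dax ∈ Governance.
Only one group left: Elif ∈ Governance.
Only one group left: Pita ∈ Governance.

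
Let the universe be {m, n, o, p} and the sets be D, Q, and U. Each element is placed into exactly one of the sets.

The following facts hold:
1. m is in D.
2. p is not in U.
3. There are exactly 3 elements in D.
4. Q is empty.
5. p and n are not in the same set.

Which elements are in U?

U = {n}

From (1): m ∈ D.
From (2): p ∉ U.
(4): Q already has 0, so the rest are out.
Only one set left: p ∈ D.
(5): n ∉ D.
Only one set left: n ∈ U.
(3): only 3 candidates remain for D, so all are in.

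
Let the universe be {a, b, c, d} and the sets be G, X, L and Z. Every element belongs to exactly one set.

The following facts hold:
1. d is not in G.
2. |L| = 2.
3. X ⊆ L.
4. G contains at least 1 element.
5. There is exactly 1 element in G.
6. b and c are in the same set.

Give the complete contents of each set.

G = {a}; X = {}; L = {b, c}; Z = {d}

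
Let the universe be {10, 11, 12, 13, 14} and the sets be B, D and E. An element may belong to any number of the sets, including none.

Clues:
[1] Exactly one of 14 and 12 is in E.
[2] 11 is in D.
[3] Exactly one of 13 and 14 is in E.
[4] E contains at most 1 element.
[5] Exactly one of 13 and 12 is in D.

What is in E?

E = {14}

From (2): 11 ∈ D.
Suppose 10 ∈ E: no assignment then satisfies all the clues, so 10 ∉ E.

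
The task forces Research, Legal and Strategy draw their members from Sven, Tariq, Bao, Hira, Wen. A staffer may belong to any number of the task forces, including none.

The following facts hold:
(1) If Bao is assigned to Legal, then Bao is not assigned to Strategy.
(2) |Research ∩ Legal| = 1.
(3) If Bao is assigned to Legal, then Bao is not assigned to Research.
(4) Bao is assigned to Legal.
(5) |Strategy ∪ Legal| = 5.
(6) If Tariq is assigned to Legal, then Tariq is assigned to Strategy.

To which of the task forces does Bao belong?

From (4): Bao ∈ Legal.
(1): Bao ∉ Strategy.
(3): Bao ∉ Research.

Bao: Legal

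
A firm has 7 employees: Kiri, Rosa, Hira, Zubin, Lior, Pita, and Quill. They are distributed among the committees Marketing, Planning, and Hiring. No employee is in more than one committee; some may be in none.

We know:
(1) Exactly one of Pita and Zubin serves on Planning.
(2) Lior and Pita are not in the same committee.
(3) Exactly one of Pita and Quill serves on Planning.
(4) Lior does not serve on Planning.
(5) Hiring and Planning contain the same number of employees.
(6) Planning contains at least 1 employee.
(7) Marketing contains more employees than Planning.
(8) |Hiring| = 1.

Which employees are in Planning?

Planning = {Pita}

From (4): Lior ∉ Planning.
Suppose Kiri ∈ Planning: no assignment then satisfies all the clues, so Kiri ∉ Planning.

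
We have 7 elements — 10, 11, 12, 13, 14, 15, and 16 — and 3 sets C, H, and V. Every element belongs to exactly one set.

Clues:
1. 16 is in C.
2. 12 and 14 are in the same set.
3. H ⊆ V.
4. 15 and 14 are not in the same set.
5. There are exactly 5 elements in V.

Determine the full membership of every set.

C = {15, 16}; H = {}; V = {10, 11, 12, 13, 14}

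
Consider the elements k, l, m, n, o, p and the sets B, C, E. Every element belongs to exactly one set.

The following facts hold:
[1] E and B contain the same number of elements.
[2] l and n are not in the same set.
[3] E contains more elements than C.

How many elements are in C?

0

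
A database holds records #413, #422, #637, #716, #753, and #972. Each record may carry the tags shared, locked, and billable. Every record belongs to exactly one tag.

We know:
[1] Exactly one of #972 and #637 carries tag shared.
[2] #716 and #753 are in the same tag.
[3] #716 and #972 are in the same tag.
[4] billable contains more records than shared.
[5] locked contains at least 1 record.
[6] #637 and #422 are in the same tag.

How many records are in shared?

2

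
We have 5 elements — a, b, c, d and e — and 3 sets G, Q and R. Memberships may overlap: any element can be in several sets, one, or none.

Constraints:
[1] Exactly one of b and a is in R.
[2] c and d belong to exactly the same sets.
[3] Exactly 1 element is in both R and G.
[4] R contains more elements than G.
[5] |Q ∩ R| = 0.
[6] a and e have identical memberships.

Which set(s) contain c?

c: R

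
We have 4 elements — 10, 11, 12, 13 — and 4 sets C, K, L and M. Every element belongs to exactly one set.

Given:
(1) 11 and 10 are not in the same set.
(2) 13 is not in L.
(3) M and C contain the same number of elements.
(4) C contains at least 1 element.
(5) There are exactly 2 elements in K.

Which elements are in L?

L = {}

From (2): 13 ∉ L.
Suppose 10 ∈ L: no assignment then satisfies all the clues, so 10 ∉ L.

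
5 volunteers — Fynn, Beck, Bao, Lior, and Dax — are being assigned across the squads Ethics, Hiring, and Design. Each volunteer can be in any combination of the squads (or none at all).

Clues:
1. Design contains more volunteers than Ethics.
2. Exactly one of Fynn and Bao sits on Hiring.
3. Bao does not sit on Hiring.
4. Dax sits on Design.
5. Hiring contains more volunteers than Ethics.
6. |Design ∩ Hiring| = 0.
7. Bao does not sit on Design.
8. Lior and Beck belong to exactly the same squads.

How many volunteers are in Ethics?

0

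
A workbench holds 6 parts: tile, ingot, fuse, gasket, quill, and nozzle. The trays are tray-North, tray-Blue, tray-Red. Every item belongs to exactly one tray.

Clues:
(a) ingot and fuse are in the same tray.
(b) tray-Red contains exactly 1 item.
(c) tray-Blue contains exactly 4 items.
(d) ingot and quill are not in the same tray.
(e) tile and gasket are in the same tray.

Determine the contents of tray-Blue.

tray-Blue = {fuse, gasket, ingot, tile}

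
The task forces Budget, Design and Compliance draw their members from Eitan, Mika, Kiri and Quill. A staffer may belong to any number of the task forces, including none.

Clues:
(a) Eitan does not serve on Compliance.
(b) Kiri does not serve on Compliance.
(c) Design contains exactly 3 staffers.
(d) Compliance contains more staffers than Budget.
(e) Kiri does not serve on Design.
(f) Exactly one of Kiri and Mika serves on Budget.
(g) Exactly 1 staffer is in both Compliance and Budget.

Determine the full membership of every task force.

Budget = {Mika}; Design = {Eitan, Mika, Quill}; Compliance = {Mika, Quill}

From (a): Eitan ∉ Compliance.
From (b): Kiri ∉ Compliance.
From (e): Kiri ∉ Design.
(c): only 3 candidates remain for Design, so all are in.
Suppose Eitan ∈ Budget: no assignment then satisfies all the clues, so Eitan ∉ Budget.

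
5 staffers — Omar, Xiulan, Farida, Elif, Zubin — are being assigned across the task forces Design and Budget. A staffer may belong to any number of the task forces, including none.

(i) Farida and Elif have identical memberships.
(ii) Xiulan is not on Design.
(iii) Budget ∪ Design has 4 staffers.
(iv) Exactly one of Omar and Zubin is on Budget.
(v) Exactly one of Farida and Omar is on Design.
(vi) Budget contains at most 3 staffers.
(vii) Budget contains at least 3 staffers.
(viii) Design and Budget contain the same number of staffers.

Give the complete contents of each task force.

From (ii): Xiulan ∉ Design.
Suppose Omar ∈ Design: no assignment then satisfies all the clues, so Omar ∉ Design.

Design = {Elif, Farida, Zubin}; Budget = {Elif, Farida, Omar}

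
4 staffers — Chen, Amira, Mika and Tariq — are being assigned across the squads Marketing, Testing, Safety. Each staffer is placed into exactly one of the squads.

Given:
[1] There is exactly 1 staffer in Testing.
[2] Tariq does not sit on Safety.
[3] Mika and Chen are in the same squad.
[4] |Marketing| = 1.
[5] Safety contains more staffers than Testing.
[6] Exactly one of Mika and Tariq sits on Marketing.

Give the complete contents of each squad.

From (2): Tariq ∉ Safety.
Suppose Chen ∈ Marketing: no assignment then satisfies all the clues, so Chen ∉ Marketing.

Marketing = {Tariq}; Testing = {Amira}; Safety = {Chen, Mika}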